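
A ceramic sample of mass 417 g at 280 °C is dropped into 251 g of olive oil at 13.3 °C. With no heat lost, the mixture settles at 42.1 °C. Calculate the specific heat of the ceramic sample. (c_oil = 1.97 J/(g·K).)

c ≈ 0.144 J/(g·K)

Heat lost by the ceramic sample = heat gained by the oil:
417·c·(280 − 42.1) = 251·1.97·(42.1 − 13.3)
99204 c = 14241  ⇒  c ≈ 0.1435 J/(g·K)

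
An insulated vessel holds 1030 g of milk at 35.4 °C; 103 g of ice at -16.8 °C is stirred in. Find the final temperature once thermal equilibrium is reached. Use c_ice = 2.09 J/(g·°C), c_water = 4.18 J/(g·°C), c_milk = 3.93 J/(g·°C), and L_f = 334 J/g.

Conservation of energy gives ΣQ = 0:
warm ice to 0 °C: 103×2.09×(0 − (-16.8)) = 3616.5; latent heat to melt: 103×334 = 34402; meltwater 0→T: 103×4.18×T = 430.54 T; milk cools: 1030×3.93×(T − 35.4) = 4047.9(T − 35.4)
4478.4 T = 143296 − 38019 = 105277
T ≈ 23.51 °C. Since T > 0 °C, the all-ice-melts assumption holds.

T_f ≈ 23.5 °C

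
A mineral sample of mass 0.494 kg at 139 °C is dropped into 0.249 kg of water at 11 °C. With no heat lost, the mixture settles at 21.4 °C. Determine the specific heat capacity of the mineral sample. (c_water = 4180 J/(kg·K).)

m_s c (T_s − T_f) = m_water c_water (T_f − T_0):
0.494×c×(139 − 21.4) = 0.249×4180×(21.4 − 11)
58.09 c = 10825  ⇒  c ≈ 186.3 J/(kg·K)

c ≈ 186 J/(kg·K)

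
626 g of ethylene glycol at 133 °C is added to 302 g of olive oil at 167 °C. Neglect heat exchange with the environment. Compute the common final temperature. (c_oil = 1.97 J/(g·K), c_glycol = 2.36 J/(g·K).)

T_f ≈ 142.8 °C

Let T be the final temperature. ΣQ_i = 0:
302·1.97·(T − 167) + 626·2.36·(T − 133) = 0
2072.3 T = 295844
T ≈ 142.76 °C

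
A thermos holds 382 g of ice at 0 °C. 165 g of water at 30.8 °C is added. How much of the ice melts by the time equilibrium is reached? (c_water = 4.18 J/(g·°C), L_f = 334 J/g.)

Heat available from the water dropping to 0 °C: 165×4.18×30.8 = 21243 J.
Melting all 382 g of ice would need 382×334 = 127588 J.
Since 21243 < 127588 J, not all the ice melts; equilibrium is at 0 °C.
m_melted×334 = 21243  ⇒  m_melted ≈ 63.6 g.

m_melted ≈ 63.6 g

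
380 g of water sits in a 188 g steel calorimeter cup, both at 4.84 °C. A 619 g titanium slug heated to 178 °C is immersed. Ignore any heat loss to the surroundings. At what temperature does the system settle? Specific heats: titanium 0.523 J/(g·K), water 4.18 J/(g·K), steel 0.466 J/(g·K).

T_f ≈ 32.9 °C

Heat gained plus heat lost sum to zero:
619·0.523·(T − 178) + 380·4.18·(T − 4.84) + 188·0.466·(T − 4.84) = 0
323.74(T − 178) + 1588.4(T − 4.84) + 87.61(T − 4.84) = 0
(323.74 + 1588.4 + 87.61) T = 323.74·178 + 1588.4·4.84 + 87.61·4.84
T = 65737/1999.7 ≈ 32.87 °C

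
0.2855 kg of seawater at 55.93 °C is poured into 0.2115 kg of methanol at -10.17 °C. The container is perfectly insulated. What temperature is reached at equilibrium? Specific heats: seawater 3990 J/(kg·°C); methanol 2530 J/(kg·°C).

T_f ≈ 34.8 °C

|Q_seawater| = |Q_methanol|:
0.2855*3990*(55.93 − T) = 0.2115*2530*(T − (-10.17))
1139.1(55.93 − T) = 535.1(T − (-10.17))
1674.2 T = 58270  ⇒  T ≈ 34.80 °C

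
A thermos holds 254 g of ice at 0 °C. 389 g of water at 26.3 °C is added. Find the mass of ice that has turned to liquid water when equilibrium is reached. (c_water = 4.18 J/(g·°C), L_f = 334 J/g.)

Cooling the water to 0 °C releases 389×4.18×26.3 = 42764 J.
Melting all 254 g of ice would need 254×334 = 84836 J.
42764 J < 84836 J, so only part of the ice melts and the system sits at 0 °C.
m_melted×334 = 42764  ⇒  m_melted ≈ 128 g.

m_melted ≈ 128 g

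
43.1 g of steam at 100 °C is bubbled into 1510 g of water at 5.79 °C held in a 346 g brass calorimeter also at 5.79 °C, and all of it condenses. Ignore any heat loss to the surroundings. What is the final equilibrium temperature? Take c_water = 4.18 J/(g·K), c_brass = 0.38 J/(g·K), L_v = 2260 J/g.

T_f ≈ 23.1 °C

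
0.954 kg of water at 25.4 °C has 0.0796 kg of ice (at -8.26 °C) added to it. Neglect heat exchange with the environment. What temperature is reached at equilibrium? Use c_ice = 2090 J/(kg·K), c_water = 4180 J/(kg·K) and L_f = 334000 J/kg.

Sum of m c ΔT and latent-heat terms is zero:
ice -8.26→0 °C: 0.0796·2090·8.26 = 1374.2
  fusion: m_ice L_f = 0.0796·334000 = 26586
  meltwater 0→T: 0.0796·4180·T = 332.73 T
  water cools: 0.954·4180·(T − 25.4) = 3987.7(T − 25.4)
4320.4 T = 101288 − 27961 = 73328
T ≈ 16.97 °C (positive, so assuming full melt was valid).

T_f ≈ 17.0 °C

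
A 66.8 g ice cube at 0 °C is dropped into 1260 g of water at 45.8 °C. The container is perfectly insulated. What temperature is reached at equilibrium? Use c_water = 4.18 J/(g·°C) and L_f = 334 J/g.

T_f ≈ 39.5 °C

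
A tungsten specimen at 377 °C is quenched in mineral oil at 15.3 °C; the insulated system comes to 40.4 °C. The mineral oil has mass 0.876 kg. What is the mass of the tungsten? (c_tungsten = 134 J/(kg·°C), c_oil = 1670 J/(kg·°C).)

m ≈ 0.814 kg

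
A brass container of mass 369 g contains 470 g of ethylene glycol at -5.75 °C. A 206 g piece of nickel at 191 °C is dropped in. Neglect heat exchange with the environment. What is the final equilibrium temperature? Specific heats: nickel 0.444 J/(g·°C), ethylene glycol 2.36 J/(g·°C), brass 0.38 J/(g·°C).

T_f = Σ m_i c_i T_i / Σ m_i c_i:
T_f = (91.46·191 + 1109.2·(-5.75) + 140.22·(-5.75)) / (91.46 + 1109.2 + 140.22)
    = 10285 / 1340.9 ≈ 7.67 °C

T_f ≈ 7.7 °C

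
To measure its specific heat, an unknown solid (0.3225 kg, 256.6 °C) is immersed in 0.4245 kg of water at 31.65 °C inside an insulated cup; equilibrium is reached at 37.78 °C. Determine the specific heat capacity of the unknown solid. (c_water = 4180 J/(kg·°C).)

m_s c (T_s − T_f) = m_water c_water (T_f − T_0):
0.3225·c·(256.6 − 37.78) = 0.4245·4180·(37.78 − 31.65)
70.57 c = 10877  ⇒  c ≈ 154.1 J/(kg·°C)

c ≈ 154 J/(kg·°C)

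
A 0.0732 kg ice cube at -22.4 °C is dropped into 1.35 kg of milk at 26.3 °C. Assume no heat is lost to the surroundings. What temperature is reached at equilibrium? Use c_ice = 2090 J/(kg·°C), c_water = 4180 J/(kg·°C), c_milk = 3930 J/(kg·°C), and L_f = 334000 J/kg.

T_f ≈ 19.9 °C

Net heat exchanged in the isolated system is zero:
warm ice to 0 °C: 0.0732×2090×(0 − (-22.4)) = 3426.9
  fusion: m_ice L_f = 0.0732×334000 = 24449
  warm the meltwater: 305.98 T
  milk cools: 1.35×3930×(T − 26.3) = 5305.5(T − 26.3)
5611.5 T = 139535 − 27876 = 111659
T ≈ 19.90 °C. Since T > 0 °C, the all-ice-melts assumption holds.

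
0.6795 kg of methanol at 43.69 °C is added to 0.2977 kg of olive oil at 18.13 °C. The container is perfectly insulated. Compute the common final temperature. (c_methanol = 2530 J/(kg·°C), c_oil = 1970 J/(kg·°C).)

Net heat exchanged in the isolated system is zero:
0.6795·2530·(T − 43.69) + 0.2977·1970·(T − 18.13) = 0
1719.1(T − 43.69) + 586.47(T − 18.13) = 0
(1719.1 + 586.47) T = 1719.1·43.69 + 586.47·18.13
T = 85742/2305.6 ≈ 37.19 °C

T_f ≈ 37.2 °C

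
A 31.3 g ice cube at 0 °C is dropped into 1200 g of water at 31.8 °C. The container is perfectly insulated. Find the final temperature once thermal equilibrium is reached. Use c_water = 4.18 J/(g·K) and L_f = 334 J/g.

T_f ≈ 29.0 °C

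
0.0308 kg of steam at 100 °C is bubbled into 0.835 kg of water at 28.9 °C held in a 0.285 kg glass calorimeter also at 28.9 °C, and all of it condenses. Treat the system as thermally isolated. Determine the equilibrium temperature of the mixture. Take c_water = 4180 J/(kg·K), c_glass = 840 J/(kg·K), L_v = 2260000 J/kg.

T_f ≈ 49.3 °C

Energy balance with sensible and latent terms:
condense steam: −0.0308·2260000 = −69608; condensed water 100 °C→T: 128.74(T − 100); original water: 3490.3(T − 28.9); cup: 239.4(T − 28.9)
3858.4 T = 69608 + 12874 + 107788 = 190271
T ≈ 49.31 °C, under the boiling point, so the assumption holds.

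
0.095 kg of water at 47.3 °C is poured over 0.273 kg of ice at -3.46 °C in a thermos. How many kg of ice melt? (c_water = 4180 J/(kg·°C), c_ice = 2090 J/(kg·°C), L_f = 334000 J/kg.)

Water can give up m c ΔT = 0.095×4180×47.3 = 18783 J before reaching 0 °C.
Warming the ice to 0 °C takes 0.273×2090×3.46 = 1974.2 J, leaving 16809 J for melting.
To melt every bit of ice: 0.273×334000 = 91182 J.
Since 16809 < 91182 J, not all the ice melts; equilibrium is at 0 °C.
m_melt = 16809 / L_f = 0.05033 kg.

m_melted ≈ 0.0503 kg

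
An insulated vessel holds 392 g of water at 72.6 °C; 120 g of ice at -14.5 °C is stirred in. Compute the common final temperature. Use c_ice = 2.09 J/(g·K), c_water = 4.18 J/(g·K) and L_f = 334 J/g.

T_f ≈ 35.2 °C

Taking heat into each body as positive, Σ m c ΔT = 0:
warm ice to 0 °C: 120·2.09·(0 − (-14.5)) = 3636.6; latent heat to melt: 120·334 = 40080; meltwater 0→T: 120·4.18·T = 501.6 T; water cools: 392·4.18·(T − 72.6) = 1638.6(T − 72.6)
2140.2 T = 118959 − 43717 = 75243
T ≈ 35.16 °C. Since T > 0 °C, the all-ice-melts assumption holds.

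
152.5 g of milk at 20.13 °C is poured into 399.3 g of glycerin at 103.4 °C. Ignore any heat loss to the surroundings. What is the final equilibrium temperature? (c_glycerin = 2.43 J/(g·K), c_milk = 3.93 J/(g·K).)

Conservation of energy gives ΣQ = 0:
399.3×2.43×(T − 103.4) + 152.5×3.93×(T − 20.13) = 0
970.3(T − 103.4) + 599.33(T − 20.13) = 0
1569.6 T = 112393
T ≈ 71.61 °C

T_f ≈ 71.6 °C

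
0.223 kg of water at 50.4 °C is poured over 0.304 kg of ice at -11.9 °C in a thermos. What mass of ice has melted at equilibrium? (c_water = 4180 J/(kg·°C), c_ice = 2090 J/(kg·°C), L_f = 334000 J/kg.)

m_melted ≈ 0.118 kg

Heat available from the water dropping to 0 °C: 0.223×4180×50.4 = 46980 J.
Of that, 0.304×2090×11.9 = 7560.8 J goes to bring the ice to 0 °C, leaving 39419 J.
Melting all 0.304 kg of ice would need 0.304×334000 = 101536 J.
Since 39419 < 101536 J, not all the ice melts; equilibrium is at 0 °C.
m_melt = 39419 / L_f = 0.118 kg.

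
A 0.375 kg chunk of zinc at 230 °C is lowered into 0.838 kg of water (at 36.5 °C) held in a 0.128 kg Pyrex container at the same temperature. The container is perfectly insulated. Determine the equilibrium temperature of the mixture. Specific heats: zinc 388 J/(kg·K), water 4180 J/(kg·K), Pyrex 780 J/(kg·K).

With ΣQ=0 the equilibrium temperature is the m·c-weighted mean:
T_f = (145.5*230 + 3502.8*36.5 + 99.84*36.5) / (145.5 + 3502.8 + 99.84)
    = 164963 / 3748.2 ≈ 44.01 °C

T_f ≈ 44.0 °C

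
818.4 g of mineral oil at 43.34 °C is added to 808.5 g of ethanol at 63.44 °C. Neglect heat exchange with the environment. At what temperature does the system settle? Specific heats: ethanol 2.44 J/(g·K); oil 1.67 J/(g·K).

T_f ≈ 55.2 °C

Heat lost by the ethanol equals heat gained by the oil:
808.5×2.44×(63.44 − T) = 818.4×1.67×(T − 43.34)
1972.7(63.44 − T) = 1366.7(T − 43.34)
3339.5 T = 184385  ⇒  T ≈ 55.21 °C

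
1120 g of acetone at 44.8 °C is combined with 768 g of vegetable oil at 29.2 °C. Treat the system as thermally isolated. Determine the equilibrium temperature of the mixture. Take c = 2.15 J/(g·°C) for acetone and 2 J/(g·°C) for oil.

T_f ≈ 38.7 °C

Set heat shed by the hot body equal to heat absorbed by the cold body:
1120·2.15·(44.8 − T) = 768·2·(T − 29.2)
2408(44.8 − T) = 1536(T − 29.2)
3944 T = 152730  ⇒  T ≈ 38.72 °C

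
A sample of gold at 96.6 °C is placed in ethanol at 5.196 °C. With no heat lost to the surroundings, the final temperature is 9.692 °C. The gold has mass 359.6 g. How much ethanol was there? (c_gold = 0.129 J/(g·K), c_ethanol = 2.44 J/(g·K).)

Conservation of energy gives ΣQ = 0:
359.6·0.129·(9.692 − 96.6) + m·2.44·(9.692 − 5.196) = 0
10.97 m = 4031.5
m = 4031.5/10.97 ≈ 367.5 g

m ≈ 367 g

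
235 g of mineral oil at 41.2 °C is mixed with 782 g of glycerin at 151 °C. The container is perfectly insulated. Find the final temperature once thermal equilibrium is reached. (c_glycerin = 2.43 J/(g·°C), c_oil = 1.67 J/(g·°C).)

T_f ≈ 132.2 °C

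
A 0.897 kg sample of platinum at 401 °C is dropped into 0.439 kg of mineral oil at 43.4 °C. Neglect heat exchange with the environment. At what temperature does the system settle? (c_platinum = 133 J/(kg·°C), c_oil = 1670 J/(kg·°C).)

T_f ≈ 93.4 °C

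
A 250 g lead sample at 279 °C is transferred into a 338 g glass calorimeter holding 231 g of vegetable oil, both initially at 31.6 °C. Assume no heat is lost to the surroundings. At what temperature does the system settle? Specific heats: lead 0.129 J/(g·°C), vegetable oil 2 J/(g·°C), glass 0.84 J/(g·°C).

T_f ≈ 41.9 °C

With ΣQ=0 the equilibrium temperature is the m·c-weighted mean:
T_f = (32.25×279 + 462×31.6 + 283.92×31.6) / (32.25 + 462 + 283.92)
    = 32569 / 778.17 ≈ 41.85 °C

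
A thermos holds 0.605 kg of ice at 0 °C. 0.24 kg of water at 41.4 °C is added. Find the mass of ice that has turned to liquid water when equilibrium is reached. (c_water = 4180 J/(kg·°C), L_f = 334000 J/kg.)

Water can give up m c ΔT = 0.24·4180·41.4 = 41532 J before reaching 0 °C.
To melt every bit of ice: 0.605·334000 = 202070 J.
Since 41532 < 202070 J, not all the ice melts; equilibrium is at 0 °C.
m_melt = 41532 / L_f = 0.1243 kg.

m_melted ≈ 0.124 kg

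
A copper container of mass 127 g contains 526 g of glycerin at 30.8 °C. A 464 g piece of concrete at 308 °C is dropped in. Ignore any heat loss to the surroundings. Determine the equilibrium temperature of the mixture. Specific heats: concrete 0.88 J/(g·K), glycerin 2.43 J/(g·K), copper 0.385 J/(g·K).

T_f ≈ 96.0 °C

Setting the total heat transfer to zero:
464·0.88·(T − 308) + 526·2.43·(T − 30.8) + 127·0.385·(T − 30.8) = 0
408.32(T − 308) + 1278.2(T − 30.8) + 48.9(T − 30.8) = 0
(408.32 + 1278.2 + 48.9) T = 408.32·308 + 1278.2·30.8 + 48.9·30.8
T = 166636/1735.4 ≈ 96.02 °C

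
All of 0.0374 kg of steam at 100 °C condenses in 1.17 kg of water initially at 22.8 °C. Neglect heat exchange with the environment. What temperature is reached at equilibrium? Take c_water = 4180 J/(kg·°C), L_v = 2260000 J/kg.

T_f ≈ 41.9 °C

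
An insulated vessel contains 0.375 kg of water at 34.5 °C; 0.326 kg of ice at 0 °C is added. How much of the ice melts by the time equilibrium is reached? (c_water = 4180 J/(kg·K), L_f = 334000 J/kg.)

m_melted ≈ 0.162 kg

Heat available from the water dropping to 0 °C: 0.375·4180·34.5 = 54079 J.
Melting all 0.326 kg of ice would need 0.326·334000 = 108884 J.
Since 54079 < 108884 J, not all the ice melts; equilibrium is at 0 °C.
Mass melted = 54079/334000 ≈ 0.1619 kg.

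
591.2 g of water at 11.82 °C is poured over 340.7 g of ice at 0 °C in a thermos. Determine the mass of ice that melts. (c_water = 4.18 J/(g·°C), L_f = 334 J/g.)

Water can give up m c ΔT = 591.2×4.18×11.82 = 29210 J before reaching 0 °C.
To melt every bit of ice: 340.7×334 = 113794 J.
That's not enough to melt it all — equilibrium is at 0 °C with ice remaining.
Mass melted = 29210/334 ≈ 87.45 g.

m_melted ≈ 87.5 g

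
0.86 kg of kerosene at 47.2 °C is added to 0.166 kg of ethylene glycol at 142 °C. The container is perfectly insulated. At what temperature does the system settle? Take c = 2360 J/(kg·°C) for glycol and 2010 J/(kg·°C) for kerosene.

T_f ≈ 64.7 °C

Heat gained plus heat lost sum to zero:
0.166×2360×(T − 142) + 0.86×2010×(T − 47.2) = 0
2120.4 T = 137220
T ≈ 64.72 °C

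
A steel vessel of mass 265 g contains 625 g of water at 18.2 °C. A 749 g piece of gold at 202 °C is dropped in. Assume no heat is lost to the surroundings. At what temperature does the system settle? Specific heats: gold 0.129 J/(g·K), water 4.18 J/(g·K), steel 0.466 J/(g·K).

T_f is the heat-capacity-weighted average of the initial temperatures:
T_f = (96.62*202 + 2612.5*18.2 + 123.49*18.2) / (96.62 + 2612.5 + 123.49)
    = 69312 / 2832.6 ≈ 24.47 °C

T_f ≈ 24.5 °C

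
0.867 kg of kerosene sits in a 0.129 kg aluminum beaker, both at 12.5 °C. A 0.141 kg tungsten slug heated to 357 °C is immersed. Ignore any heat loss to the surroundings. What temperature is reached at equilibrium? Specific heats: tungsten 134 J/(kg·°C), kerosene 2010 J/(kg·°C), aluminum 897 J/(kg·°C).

T_f = Σ m_i c_i T_i / Σ m_i c_i:
T_f = (18.89·357 + 1742.7·12.5 + 115.71·12.5) / (18.89 + 1742.7 + 115.71)
    = 29975 / 1877.3 ≈ 15.97 °C

T_f ≈ 16.0 °C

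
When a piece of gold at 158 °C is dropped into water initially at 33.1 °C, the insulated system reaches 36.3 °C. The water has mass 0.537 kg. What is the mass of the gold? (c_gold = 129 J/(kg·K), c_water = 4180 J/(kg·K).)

m ≈ 0.458 kg

|Q_gold| = |Q_water|:
m·129·(158 − 36.3) = 0.537·4180·(36.3 − 33.1)
15699 m = 7182.9  ⇒  m ≈ 0.4575 kg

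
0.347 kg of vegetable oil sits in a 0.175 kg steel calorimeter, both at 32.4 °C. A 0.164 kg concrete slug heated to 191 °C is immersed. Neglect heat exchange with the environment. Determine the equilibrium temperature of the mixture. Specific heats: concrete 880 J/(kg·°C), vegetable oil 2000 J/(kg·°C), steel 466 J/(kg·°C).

Heat gained plus heat lost sum to zero:
0.164×880×(T − 191) + 0.347×2000×(T − 32.4) + 0.175×466×(T − 32.4) = 0
919.87 T = 52693
T ≈ 57.28 °C

T_f ≈ 57.3 °C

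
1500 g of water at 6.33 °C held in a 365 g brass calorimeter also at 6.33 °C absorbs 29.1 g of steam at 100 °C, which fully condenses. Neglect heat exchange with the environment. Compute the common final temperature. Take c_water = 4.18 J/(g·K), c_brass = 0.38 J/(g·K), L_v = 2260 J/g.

Setting the total heat transfer to zero:
steam→water at 100 °C releases m L_v = 29.1×2260 = 65766
  condensed water 100 °C→T: 121.64(T − 100)
  water warms: 1500×4.18×(T − 6.33) = 6270(T − 6.33)
  brass cup: 365×0.38×(T − 6.33) = 138.7(T − 6.33)
6530.3 T = 65766 + 12164 + 40567 = 118497
T ≈ 18.15 °C (< 100 °C, so full condensation is consistent).

T_f ≈ 18.1 °C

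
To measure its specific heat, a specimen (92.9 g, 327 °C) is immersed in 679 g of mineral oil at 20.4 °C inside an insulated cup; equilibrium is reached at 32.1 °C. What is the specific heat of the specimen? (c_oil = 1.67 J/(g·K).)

m_s c (T_s − T_f) = m_oil c_oil (T_f − T_0):
92.9×c×(327 − 32.1) = 679×1.67×(32.1 − 20.4)
27396 c = 13267  ⇒  c ≈ 0.4843 J/(g·K)

c ≈ 0.484 J/(g·K)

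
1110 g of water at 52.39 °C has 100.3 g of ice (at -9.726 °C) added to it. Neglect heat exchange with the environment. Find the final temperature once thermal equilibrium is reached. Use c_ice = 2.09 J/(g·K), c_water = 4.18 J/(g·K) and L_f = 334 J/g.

T_f ≈ 41.0 °C

Setting the total heat transfer to zero:
ice -9.726→0 °C: 100.3·2.09·9.726 = 2038.8
  latent heat to melt: 100.3·334 = 33500
  meltwater 0→T: 100.3·4.18·T = 419.25 T
  water cools: 1110·4.18·(T − 52.39) = 4639.8(T − 52.39)
5059.1 T = 243079 − 35539 = 207540
T ≈ 41.02 °C (positive, so assuming full melt was valid).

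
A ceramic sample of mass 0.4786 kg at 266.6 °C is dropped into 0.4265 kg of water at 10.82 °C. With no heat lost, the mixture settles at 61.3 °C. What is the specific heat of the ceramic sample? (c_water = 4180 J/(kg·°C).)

Taking heat into each body as positive, Σ m c ΔT = 0:
0.4786×c×(61.3 − 266.6) + 0.4265×4180×(61.3 − 10.82) = 0
-98.26 c = -89994
c = -89994/-98.26 ≈ 915.9 J/(kg·°C)

c ≈ 916 J/(kg·°C)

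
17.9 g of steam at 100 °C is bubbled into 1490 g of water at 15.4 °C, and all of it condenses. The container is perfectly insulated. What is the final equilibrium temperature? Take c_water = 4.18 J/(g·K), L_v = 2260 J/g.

T_f ≈ 22.8 °C

Energy conservation, ΣQ = 0:
latent heat released on condensation: 17.9×2260 = 40454; condensed water 100 °C→T: 74.82(T − 100); water warms: 1490×4.18×(T − 15.4) = 6228.2(T − 15.4)
6303 T = 40454 + 7482.2 + 95914 = 143850
T ≈ 22.82 °C, under the boiling point, so the assumption holds.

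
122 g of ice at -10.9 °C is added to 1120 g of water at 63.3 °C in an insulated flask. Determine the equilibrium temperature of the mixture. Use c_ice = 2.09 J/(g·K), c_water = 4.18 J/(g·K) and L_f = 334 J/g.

T_f ≈ 48.7 °C

Conservation of energy gives ΣQ = 0:
ice -10.9→0 °C: 122·2.09·10.9 = 2779.3
  latent heat to melt: 122·334 = 40748
  meltwater 0→T: 122·4.18·T = 509.96 T
  water: 4681.6(T − 63.3)
5191.6 T = 296345 − 43527 = 252818
T ≈ 48.70 °C. Since T > 0 °C, the all-ice-melts assumption holds.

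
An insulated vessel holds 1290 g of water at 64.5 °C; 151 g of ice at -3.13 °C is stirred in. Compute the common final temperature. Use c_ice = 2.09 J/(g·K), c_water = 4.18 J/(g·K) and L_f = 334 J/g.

T_f ≈ 49.2 °C

Conservation of energy gives ΣQ = 0:
ice -3.13→0 °C: 151×2.09×3.13 = 987.8; melt ice: 151×334 = 50434; meltwater 0→T: 151×4.18×T = 631.18 T; water: 5392.2(T − 64.5)
6023.4 T = 347797 − 51422 = 296375
T ≈ 49.20 °C — above 0 °C, consistent with complete melting.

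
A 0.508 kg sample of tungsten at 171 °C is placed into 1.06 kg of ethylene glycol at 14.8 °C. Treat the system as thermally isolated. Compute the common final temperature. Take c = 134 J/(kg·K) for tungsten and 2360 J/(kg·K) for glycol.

T_f ≈ 18.9 °C

Setting the total heat transfer to zero:
0.508·134·(T − 171) + 1.06·2360·(T − 14.8) = 0
(68.07 + 2501.6) T = 68.07·171 + 2501.6·14.8
T = 48664 / 2569.7 = 18.9 °C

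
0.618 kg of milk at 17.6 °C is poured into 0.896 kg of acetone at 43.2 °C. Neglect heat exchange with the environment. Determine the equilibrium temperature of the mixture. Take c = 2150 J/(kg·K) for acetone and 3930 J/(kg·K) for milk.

T_f is the heat-capacity-weighted average of the initial temperatures:
T_f = (1926.4*43.2 + 2428.7*17.6) / (1926.4 + 2428.7)
    = 125966 / 4355.1 ≈ 28.92 °C

T_f ≈ 28.9 °C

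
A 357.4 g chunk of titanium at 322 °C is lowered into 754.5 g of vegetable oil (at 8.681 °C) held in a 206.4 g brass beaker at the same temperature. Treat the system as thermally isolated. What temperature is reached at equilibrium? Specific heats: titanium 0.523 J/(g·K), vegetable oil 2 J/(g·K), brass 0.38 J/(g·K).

T_f ≈ 41.7 °C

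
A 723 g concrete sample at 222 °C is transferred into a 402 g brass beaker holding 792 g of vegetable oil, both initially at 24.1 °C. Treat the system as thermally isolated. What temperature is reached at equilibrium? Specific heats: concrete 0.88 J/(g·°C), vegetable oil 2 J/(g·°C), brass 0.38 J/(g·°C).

T_f ≈ 77.2 °C

Conservation of energy gives ΣQ = 0:
723×0.88×(T − 222) + 792×2×(T − 24.1) + 402×0.38×(T − 24.1) = 0
(636.24 + 1584 + 152.76) T = 636.24×222 + 1584×24.1 + 152.76×24.1
T = 183101/2373 ≈ 77.16 °C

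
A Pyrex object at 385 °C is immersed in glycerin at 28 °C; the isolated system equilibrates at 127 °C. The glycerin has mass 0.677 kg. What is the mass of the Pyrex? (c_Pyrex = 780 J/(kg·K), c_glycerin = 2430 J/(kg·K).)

m ≈ 0.809 kg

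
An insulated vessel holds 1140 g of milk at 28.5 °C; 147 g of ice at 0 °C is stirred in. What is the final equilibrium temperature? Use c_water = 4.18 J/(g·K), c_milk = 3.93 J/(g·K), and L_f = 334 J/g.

T_f ≈ 15.4 °C

Net heat exchanged in the isolated system is zero:
latent heat to melt: 147·334 = 49098
  meltwater 0→T: 147·4.18·T = 614.46 T
  milk: 4480.2(T − 28.5)
5094.7 T = 127686 − 49098 = 78588
T ≈ 15.43 °C (positive, so assuming full melt was valid).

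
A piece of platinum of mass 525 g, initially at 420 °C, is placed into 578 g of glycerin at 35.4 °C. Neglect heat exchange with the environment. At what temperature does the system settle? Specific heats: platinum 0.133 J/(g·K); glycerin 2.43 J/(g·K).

T_f ≈ 53.6 °C

Set heat shed by the hot body equal to heat absorbed by the cold body:
525·0.133·(420 − T) = 578·2.43·(T − 35.4)
69.83(420 − T) = 1404.5(T − 35.4)
1474.4 T = 79047  ⇒  T ≈ 53.61 °C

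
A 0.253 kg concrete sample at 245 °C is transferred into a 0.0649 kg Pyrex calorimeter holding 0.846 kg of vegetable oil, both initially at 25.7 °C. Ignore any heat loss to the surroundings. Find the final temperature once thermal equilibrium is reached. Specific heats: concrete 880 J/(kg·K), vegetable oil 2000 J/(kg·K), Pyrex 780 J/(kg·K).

T_f ≈ 50.5 °C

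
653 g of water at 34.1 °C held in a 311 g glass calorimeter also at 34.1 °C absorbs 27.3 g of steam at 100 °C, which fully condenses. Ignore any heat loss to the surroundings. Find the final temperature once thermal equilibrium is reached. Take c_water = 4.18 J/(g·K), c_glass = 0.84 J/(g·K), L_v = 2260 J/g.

Energy conservation, ΣQ = 0:
latent heat released on condensation: 27.3·2260 = 61698; condensate cools 100→T: 27.3·4.18·(T − 100) = 114.11(T − 100); water warms: 653·4.18·(T − 34.1) = 2729.5(T − 34.1); cup: 261.24(T − 34.1)
3104.9 T = 61698 + 11411 + 101986 = 175095
T ≈ 56.39 °C, under the boiling point, so the assumption holds.

T_f ≈ 56.4 °C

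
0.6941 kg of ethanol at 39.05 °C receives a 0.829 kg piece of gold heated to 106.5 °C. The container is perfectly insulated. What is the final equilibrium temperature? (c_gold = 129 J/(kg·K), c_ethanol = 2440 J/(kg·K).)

T_f ≈ 43.1 °C

Heat lost by the gold equals heat gained by the ethanol:
0.829*129*(106.5 − T) = 0.6941*2440*(T − 39.05)
106.94(106.5 − T) = 1693.6(T − 39.05)
1800.5 T = 77524  ⇒  T ≈ 43.06 °C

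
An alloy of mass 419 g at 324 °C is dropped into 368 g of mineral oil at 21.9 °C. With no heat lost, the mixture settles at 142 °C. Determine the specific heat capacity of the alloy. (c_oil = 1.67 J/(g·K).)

Conservation of energy gives ΣQ = 0:
419·c·(142 − 324) + 368·1.67·(142 − 21.9) = 0
-76258 c = -73809
c = -73809/-76258 ≈ 0.9679 J/(g·K)

c ≈ 0.968 J/(g·K)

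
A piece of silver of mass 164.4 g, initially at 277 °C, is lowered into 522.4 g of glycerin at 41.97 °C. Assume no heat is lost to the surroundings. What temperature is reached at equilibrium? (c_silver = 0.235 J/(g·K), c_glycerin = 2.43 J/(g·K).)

T_f ≈ 48.9 °C

Net heat exchanged in the isolated system is zero:
164.4×0.235×(T − 277) + 522.4×2.43×(T − 41.97) = 0
38.63(T − 277) + 1269.4(T − 41.97) = 0
(38.63 + 1269.4) T = 38.63×277 + 1269.4×41.97
T ≈ 48.91 °C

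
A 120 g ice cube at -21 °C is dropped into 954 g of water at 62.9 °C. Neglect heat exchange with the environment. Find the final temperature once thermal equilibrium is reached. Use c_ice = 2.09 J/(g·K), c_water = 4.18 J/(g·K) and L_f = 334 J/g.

T_f ≈ 45.8 °C

Heat gained plus heat lost sum to zero:
warm ice to 0 °C: 120×2.09×(0 − (-21)) = 5266.8
  melt ice: 120×334 = 40080
  warm the meltwater: 501.6 T
  water cools: 954×4.18×(T − 62.9) = 3987.7(T − 62.9)
4489.3 T = 250828 − 45347 = 205481
T ≈ 45.77 °C — above 0 °C, consistent with complete melting.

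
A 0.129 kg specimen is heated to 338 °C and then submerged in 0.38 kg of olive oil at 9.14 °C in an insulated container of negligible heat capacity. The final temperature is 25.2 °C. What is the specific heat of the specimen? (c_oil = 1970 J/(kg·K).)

Let T be the final temperature. ΣQ_i = 0:
0.129·c·(25.2 − 338) + 0.38·1970·(25.2 − 9.14) = 0
-40.35 c = -12023
c = -12023/-40.35 ≈ 297.9 J/(kg·K)

c ≈ 298 J/(kg·K)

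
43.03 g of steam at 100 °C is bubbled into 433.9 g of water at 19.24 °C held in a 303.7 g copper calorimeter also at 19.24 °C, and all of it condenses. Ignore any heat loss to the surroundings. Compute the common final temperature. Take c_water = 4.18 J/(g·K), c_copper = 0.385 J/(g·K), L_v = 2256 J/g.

T_f ≈ 72.1 °C

Net heat exchanged in the isolated system is zero:
steam→water at 100 °C releases m L_v = 43.03·2256 = 97076
  condensed water 100 °C→T: 179.87(T − 100)
  original water: 1813.7(T − 19.24)
  copper cup: 303.7·0.385·(T − 19.24) = 116.92(T − 19.24)
2110.5 T = 97076 + 17987 + 37145 = 152207
T ≈ 72.12 °C — below 100 °C, confirming all the steam condensed.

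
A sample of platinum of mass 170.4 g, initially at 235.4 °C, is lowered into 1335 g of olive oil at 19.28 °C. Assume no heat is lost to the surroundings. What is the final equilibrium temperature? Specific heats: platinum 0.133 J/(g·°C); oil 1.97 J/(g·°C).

T_f ≈ 21.1 °C

Taking heat into each body as positive, Σ m c ΔT = 0:
170.4×0.133×(T − 235.4) + 1335×1.97×(T − 19.28) = 0
(22.66 + 2629.9) T = 22.66×235.4 + 2629.9×19.28
T ≈ 21.13 °C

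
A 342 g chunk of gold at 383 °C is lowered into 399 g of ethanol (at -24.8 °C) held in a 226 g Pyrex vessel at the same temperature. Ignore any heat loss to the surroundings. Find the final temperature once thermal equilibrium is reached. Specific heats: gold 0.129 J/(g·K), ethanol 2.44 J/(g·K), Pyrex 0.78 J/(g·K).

T_f ≈ -9.7 °C

Taking heat into each body as positive, Σ m c ΔT = 0:
342·0.129·(T − 383) + 399·2.44·(T − (-24.8)) + 226·0.78·(T − (-24.8)) = 0
1194 T = -11619
T = -11619/1194 ≈ -9.73 °C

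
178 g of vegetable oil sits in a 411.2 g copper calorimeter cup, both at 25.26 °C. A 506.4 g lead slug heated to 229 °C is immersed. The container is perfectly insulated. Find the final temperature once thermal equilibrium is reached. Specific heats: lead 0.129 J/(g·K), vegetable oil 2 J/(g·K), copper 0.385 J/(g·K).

Setting the total heat transfer to zero:
506.4·0.129·(T − 229) + 178·2·(T − 25.26) + 411.2·0.385·(T − 25.26) = 0
65.33(T − 229) + 356(T − 25.26) + 158.31(T − 25.26) = 0
(65.33 + 356 + 158.31) T = 65.33·229 + 356·25.26 + 158.31·25.26
T ≈ 48.22 °C

T_f ≈ 48.2 °C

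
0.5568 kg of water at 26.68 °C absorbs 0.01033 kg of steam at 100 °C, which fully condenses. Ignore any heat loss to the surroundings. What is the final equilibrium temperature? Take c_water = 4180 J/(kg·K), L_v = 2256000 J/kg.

T_f ≈ 37.8 °C

Let T be the final temperature. ΣQ_i = 0:
steam→water at 100 °C releases m L_v = 0.01033·2256000 = 23304
  condensed water 100 °C→T: 43.18(T − 100)
  original water: 2327.4(T − 26.68)
2370.6 T = 23304 + 4317.9 + 62096 = 89718
T ≈ 37.85 °C — below 100 °C, confirming all the steam condensed.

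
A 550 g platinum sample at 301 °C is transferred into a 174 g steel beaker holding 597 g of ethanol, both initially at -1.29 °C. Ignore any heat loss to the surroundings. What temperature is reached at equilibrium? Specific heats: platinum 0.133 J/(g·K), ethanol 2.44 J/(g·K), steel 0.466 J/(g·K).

T_f ≈ 12.4 °C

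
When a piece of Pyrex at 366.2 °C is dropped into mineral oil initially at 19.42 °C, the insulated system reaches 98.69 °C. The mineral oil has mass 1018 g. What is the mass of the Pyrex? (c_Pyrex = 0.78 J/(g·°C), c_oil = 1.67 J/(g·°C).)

m ≈ 646 g

Heat gained plus heat lost sum to zero:
m·0.78·(98.69 − 366.2) + 1018·1.67·(98.69 − 19.42) = 0
-208.66 m = -134764
m = -134764/-208.66 ≈ 645.9 g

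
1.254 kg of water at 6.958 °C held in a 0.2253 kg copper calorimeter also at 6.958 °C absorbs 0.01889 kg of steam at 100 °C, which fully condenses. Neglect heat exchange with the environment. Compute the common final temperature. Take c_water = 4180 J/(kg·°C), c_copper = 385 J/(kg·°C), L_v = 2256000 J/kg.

T_f ≈ 16.2 °C

Conservation of energy gives ΣQ = 0:
latent heat released on condensation: 0.01889·2256000 = 42616
  condensed water 100 °C→T: 78.96(T − 100)
  original water: 5241.7(T − 6.958)
  copper cup: 0.2253·385·(T − 6.958) = 86.74(T − 6.958)
5407.4 T = 42616 + 7896 + 37075 = 87587
T ≈ 16.20 °C, under the boiling point, so the assumption holds.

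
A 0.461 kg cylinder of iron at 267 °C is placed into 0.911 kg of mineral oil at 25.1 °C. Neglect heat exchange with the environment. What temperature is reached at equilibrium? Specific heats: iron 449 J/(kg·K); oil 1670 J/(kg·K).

Setting the total heat transfer to zero:
0.461*449*(T − 267) + 0.911*1670*(T − 25.1) = 0
1728.4 T = 93452
T = 93452 / 1728.4 = 54.1 °C

T_f ≈ 54.1 °C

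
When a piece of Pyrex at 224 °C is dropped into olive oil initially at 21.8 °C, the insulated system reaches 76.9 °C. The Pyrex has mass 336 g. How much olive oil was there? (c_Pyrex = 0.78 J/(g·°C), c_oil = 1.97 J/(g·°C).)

Heat lost by the Pyrex = heat gained by the oil:
336×0.78×(224 − 76.9) = m×1.97×(76.9 − 21.8)
108.55 m = 38552  ⇒  m ≈ 355.2 g

m ≈ 355 g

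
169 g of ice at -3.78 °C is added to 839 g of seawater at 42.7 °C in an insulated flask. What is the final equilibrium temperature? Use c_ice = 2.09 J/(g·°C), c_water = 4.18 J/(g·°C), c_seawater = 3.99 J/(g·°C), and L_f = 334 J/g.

T_f ≈ 21.0 °C

Setting the total heat transfer to zero:
ice -3.78→0 °C: 169·2.09·3.78 = 1335.1
  fusion: m_ice L_f = 169·334 = 56446
  meltwater 0→T: 169·4.18·T = 706.42 T
  seawater: 3347.6(T − 42.7)
4054 T = 142943 − 57781 = 85162
T ≈ 21.01 °C (positive, so assuming full melt was valid).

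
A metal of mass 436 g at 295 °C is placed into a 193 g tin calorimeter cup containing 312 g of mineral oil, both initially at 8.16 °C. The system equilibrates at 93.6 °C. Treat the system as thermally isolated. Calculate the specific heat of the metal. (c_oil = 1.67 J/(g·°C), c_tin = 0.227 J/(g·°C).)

Heat gained plus heat lost sum to zero:
436×c×(93.6 − 295) + 312×1.67×(93.6 − 8.16) + 193×0.227×(93.6 − 8.16) = 0
-87810 c = -48261
c = -48261/-87810 ≈ 0.5496 J/(g·°C)

c ≈ 0.55 J/(g·°C)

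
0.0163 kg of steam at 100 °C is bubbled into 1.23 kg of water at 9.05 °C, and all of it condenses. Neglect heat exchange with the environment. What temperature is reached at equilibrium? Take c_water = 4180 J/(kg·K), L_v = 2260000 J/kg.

Net heat exchanged in the isolated system is zero:
latent heat released on condensation: 0.0163·2260000 = 36838
  condensed water 100 °C→T: 68.13(T − 100)
  water warms: 1.23·4180·(T − 9.05) = 5141.4(T − 9.05)
5209.5 T = 36838 + 6813.4 + 46530 = 90181
T ≈ 17.31 °C — below 100 °C, confirming all the steam condensed.

T_f ≈ 17.3 °C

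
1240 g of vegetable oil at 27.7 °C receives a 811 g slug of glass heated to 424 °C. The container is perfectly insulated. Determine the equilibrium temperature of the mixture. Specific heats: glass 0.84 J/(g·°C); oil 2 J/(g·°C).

T_f ≈ 113.1 °C

Taking heat into each body as positive, Σ m c ΔT = 0:
811*0.84*(T − 424) + 1240*2*(T − 27.7) = 0
(681.24 + 2480) T = 681.24*424 + 2480*27.7
T = 357542/3161.2 ≈ 113.10 °C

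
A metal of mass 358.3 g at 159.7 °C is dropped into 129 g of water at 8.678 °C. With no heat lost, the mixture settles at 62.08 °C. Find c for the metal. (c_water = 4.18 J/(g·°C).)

Heat lost by the metal = heat gained by the water:
358.3×c×(159.7 − 62.08) = 129×4.18×(62.08 − 8.678)
34977 c = 28795  ⇒  c ≈ 0.8233 J/(g·°C)

c ≈ 0.823 J/(g·°C)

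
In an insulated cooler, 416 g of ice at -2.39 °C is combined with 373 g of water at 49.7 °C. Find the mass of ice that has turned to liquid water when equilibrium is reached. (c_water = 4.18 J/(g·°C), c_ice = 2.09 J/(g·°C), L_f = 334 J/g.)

m_melted ≈ 226 g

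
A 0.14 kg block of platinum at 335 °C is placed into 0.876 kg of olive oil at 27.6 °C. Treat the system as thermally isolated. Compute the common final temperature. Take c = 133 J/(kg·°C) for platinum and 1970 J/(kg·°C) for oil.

T_f ≈ 30.9 °C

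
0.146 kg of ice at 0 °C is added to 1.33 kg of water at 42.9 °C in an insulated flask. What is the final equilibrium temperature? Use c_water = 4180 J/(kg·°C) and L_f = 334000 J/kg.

T_f ≈ 30.8 °C

Setting the total heat transfer to zero:
melt ice: 0.146·334000 = 48764
  meltwater 0→T: 0.146·4180·T = 610.28 T
  water cools: 1.33·4180·(T − 42.9) = 5559.4(T − 42.9)
6169.7 T = 238498 − 48764 = 189734
T ≈ 30.75 °C (positive, so assuming full melt was valid).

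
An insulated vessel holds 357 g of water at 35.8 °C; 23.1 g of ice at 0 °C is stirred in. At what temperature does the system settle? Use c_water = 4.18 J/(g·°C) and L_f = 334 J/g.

T_f ≈ 28.8 °C

Conservation of energy gives ΣQ = 0:
fusion: m_ice L_f = 23.1·334 = 7715.4; meltwater 0→T: 23.1·4.18·T = 96.56 T; water cools: 357·4.18·(T − 35.8) = 1492.3(T − 35.8)
1588.8 T = 53423 − 7715.4 = 45708
T ≈ 28.77 °C — above 0 °C, consistent with complete melting.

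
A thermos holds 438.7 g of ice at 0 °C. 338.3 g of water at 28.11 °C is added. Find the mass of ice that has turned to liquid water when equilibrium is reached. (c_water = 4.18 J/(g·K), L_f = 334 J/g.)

Heat available from the water dropping to 0 °C: 338.3×4.18×28.11 = 39750 J.
Fully melting the ice requires m_ice L_f = 438.7×334 = 146526 J.
That's not enough to melt it all — equilibrium is at 0 °C with ice remaining.
m_melted×334 = 39750  ⇒  m_melted ≈ 119 g.

m_melted ≈ 119 g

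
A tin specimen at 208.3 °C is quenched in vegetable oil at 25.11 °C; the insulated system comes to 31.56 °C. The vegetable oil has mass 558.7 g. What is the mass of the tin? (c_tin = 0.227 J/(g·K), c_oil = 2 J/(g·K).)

|Q_tin| = |Q_oil|:
m·0.227·(208.3 − 31.56) = 558.7·2·(31.56 − 25.11)
40.12 m = 7207.2  ⇒  m ≈ 179.6 g

m ≈ 180 g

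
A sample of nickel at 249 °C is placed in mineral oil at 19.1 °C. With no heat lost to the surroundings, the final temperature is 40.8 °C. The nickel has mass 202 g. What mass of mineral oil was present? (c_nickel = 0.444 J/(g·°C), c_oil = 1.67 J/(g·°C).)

Energy conservation, ΣQ = 0:
202×0.444×(40.8 − 249) + m×1.67×(40.8 − 19.1) = 0
36.24 m = 18673
m = 18673/36.24 ≈ 515.3 g

m ≈ 515 g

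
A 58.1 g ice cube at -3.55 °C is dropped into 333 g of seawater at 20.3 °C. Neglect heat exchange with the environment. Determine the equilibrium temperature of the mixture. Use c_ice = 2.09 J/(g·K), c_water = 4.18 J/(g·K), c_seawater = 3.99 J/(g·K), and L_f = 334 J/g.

T_f ≈ 4.5 °C

Heat gained plus heat lost sum to zero:
warm ice to 0 °C: 58.1·2.09·(0 − (-3.55)) = 431.07; melt ice: 58.1·334 = 19405; warm the meltwater: 242.86 T; seawater cools: 333·3.99·(T − 20.3) = 1328.7(T − 20.3)
1571.5 T = 26972 − 19836 = 7135.5
T ≈ 4.54 °C. Since T > 0 °C, the all-ice-melts assumption holds.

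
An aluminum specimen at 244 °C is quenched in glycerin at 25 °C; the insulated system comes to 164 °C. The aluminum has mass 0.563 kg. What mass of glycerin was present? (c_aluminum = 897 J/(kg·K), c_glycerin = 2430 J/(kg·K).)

m ≈ 0.12 kg

Energy conservation, ΣQ = 0:
0.563×897×(164 − 244) + m×2430×(164 − 25) = 0
337770 m = 40401
m = 40401/337770 ≈ 0.1196 kg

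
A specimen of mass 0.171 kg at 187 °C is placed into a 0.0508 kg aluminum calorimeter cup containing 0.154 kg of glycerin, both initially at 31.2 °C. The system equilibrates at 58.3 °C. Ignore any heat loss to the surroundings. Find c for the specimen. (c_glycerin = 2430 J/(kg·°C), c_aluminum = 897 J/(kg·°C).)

c ≈ 517 J/(kg·°C)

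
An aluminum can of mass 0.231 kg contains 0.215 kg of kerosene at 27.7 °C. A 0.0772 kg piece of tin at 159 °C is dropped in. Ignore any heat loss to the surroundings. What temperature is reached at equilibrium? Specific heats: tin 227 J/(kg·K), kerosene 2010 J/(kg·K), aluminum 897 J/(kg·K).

Let T be the final temperature. ΣQ_i = 0:
0.0772*227*(T − 159) + 0.215*2010*(T − 27.7) + 0.231*897*(T − 27.7) = 0
17.52(T − 159) + 432.15(T − 27.7) + 207.21(T − 27.7) = 0
(17.52 + 432.15 + 207.21) T = 17.52*159 + 432.15*27.7 + 207.21*27.7
T = 20497/656.88 ≈ 31.20 °C

T_f ≈ 31.2 °C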